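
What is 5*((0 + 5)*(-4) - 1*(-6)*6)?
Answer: 80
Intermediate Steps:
5*((0 + 5)*(-4) - 1*(-6)*6) = 5*(5*(-4) + 6*6) = 5*(-20 + 36) = 5*16 = 80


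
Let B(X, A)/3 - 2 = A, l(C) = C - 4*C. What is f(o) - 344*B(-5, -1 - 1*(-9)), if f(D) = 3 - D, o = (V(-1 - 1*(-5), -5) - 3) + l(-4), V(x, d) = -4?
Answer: -10322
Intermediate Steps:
l(C) = -3*C
B(X, A) = 6 + 3*A
o = 5 (o = (-4 - 3) - 3*(-4) = -7 + 12 = 5)
f(o) - 344*B(-5, -1 - 1*(-9)) = (3 - 1*5) - 344*(6 + 3*(-1 - 1*(-9))) = (3 - 5) - 344*(6 + 3*(-1 + 9)) = -2 - 344*(6 + 3*8) = -2 - 344*(6 + 24) = -2 - 344*30 = -2 - 10320 = -10322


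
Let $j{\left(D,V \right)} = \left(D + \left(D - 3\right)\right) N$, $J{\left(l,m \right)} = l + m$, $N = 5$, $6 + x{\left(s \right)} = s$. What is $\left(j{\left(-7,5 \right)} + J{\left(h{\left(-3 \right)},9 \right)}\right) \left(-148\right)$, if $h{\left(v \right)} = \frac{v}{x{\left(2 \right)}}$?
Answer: $11137$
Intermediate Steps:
$x{\left(s \right)} = -6 + s$
$h{\left(v \right)} = - \frac{v}{4}$ ($h{\left(v \right)} = \frac{v}{-6 + 2} = \frac{v}{-4} = v \left(- \frac{1}{4}\right) = - \frac{v}{4}$)
$j{\left(D,V \right)} = -15 + 10 D$ ($j{\left(D,V \right)} = \left(D + \left(D - 3\right)\right) 5 = \left(D + \left(-3 + D\right)\right) 5 = \left(-3 + 2 D\right) 5 = -15 + 10 D$)
$\left(j{\left(-7,5 \right)} + J{\left(h{\left(-3 \right)},9 \right)}\right) \left(-148\right) = \left(\left(-15 + 10 \left(-7\right)\right) + \left(\left(- \frac{1}{4}\right) \left(-3\right) + 9\right)\right) \left(-148\right) = \left(\left(-15 - 70\right) + \left(\frac{3}{4} + 9\right)\right) \left(-148\right) = \left(-85 + \frac{39}{4}\right) \left(-148\right) = \left(- \frac{301}{4}\right) \left(-148\right) = 11137$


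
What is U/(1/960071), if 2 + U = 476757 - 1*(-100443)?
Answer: 554151061058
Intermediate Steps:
U = 577198 (U = -2 + (476757 - 1*(-100443)) = -2 + (476757 + 100443) = -2 + 577200 = 577198)
U/(1/960071) = 577198/(1/960071) = 577198*960071 = 554151061058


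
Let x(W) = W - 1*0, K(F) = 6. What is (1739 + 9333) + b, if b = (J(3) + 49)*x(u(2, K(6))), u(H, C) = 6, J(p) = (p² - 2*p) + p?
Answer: 11402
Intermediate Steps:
J(p) = p² - p
x(W) = W (x(W) = W + 0 = W)
b = 330 (b = (3*(-1 + 3) + 49)*6 = (3*2 + 49)*6 = (6 + 49)*6 = 55*6 = 330)
(1739 + 9333) + b = (1739 + 9333) + 330 = 11072 + 330 = 11402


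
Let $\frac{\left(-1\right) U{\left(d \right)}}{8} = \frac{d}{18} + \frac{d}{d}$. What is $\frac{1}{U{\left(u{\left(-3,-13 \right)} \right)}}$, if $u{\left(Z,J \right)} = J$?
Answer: $- \frac{9}{20} \approx -0.45$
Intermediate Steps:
$U{\left(d \right)} = -8 - \frac{4 d}{9}$ ($U{\left(d \right)} = - 8 \left(\frac{d}{18} + \frac{d}{d}\right) = - 8 \left(d \frac{1}{18} + 1\right) = - 8 \left(\frac{d}{18} + 1\right) = - 8 \left(1 + \frac{d}{18}\right) = -8 - \frac{4 d}{9}$)
$\frac{1}{U{\left(u{\left(-3,-13 \right)} \right)}} = \frac{1}{-8 - - \frac{52}{9}} = \frac{1}{-8 + \frac{52}{9}} = \frac{1}{- \frac{20}{9}} = - \frac{9}{20}$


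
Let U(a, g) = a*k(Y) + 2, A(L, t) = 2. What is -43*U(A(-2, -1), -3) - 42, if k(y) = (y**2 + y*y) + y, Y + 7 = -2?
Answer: -13286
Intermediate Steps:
Y = -9 (Y = -7 - 2 = -9)
k(y) = y + 2*y**2 (k(y) = (y**2 + y**2) + y = 2*y**2 + y = y + 2*y**2)
U(a, g) = 2 + 153*a (U(a, g) = a*(-9*(1 + 2*(-9))) + 2 = a*(-9*(1 - 18)) + 2 = a*(-9*(-17)) + 2 = a*153 + 2 = 153*a + 2 = 2 + 153*a)
-43*U(A(-2, -1), -3) - 42 = -43*(2 + 153*2) - 42 = -43*(2 + 306) - 42 = -43*308 - 42 = -13244 - 42 = -13286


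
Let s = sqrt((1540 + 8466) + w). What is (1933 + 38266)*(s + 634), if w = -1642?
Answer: 25486166 + 80398*sqrt(2091) ≈ 2.9163e+7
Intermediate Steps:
s = 2*sqrt(2091) (s = sqrt((1540 + 8466) - 1642) = sqrt(10006 - 1642) = sqrt(8364) = 2*sqrt(2091) ≈ 91.455)
(1933 + 38266)*(s + 634) = (1933 + 38266)*(2*sqrt(2091) + 634) = 40199*(634 + 2*sqrt(2091)) = 25486166 + 80398*sqrt(2091)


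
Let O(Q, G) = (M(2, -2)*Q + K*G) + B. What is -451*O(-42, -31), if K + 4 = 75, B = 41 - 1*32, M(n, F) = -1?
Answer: 969650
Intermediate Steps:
B = 9 (B = 41 - 32 = 9)
K = 71 (K = -4 + 75 = 71)
O(Q, G) = 9 - Q + 71*G (O(Q, G) = (-Q + 71*G) + 9 = 9 - Q + 71*G)
-451*O(-42, -31) = -451*(9 - 1*(-42) + 71*(-31)) = -451*(9 + 42 - 2201) = -451*(-2150) = 969650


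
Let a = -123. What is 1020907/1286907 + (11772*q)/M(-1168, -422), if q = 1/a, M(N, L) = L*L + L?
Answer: 3715690866863/4687006664397 ≈ 0.79276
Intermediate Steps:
M(N, L) = L + L² (M(N, L) = L² + L = L + L²)
q = -1/123 (q = 1/(-123) = -1/123 ≈ -0.0081301)
1020907/1286907 + (11772*q)/M(-1168, -422) = 1020907/1286907 + (11772*(-1/123))/((-422*(1 - 422))) = 1020907*(1/1286907) - 3924/(41*((-422*(-421)))) = 1020907/1286907 - 3924/41/177662 = 1020907/1286907 - 3924/41*1/177662 = 1020907/1286907 - 1962/3642071 = 3715690866863/4687006664397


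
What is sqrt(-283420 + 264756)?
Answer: 2*I*sqrt(4666) ≈ 136.62*I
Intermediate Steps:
sqrt(-283420 + 264756) = sqrt(-18664) = 2*I*sqrt(4666)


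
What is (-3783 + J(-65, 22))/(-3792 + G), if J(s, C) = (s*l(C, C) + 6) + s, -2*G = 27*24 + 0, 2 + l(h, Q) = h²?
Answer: 2931/343 ≈ 8.5452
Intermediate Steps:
l(h, Q) = -2 + h²
G = -324 (G = -(27*24 + 0)/2 = -(648 + 0)/2 = -½*648 = -324)
J(s, C) = 6 + s + s*(-2 + C²) (J(s, C) = (s*(-2 + C²) + 6) + s = (6 + s*(-2 + C²)) + s = 6 + s + s*(-2 + C²))
(-3783 + J(-65, 22))/(-3792 + G) = (-3783 + (6 - 1*(-65) - 65*22²))/(-3792 - 324) = (-3783 + (6 + 65 - 65*484))/(-4116) = (-3783 + (6 + 65 - 31460))*(-1/4116) = (-3783 - 31389)*(-1/4116) = -35172*(-1/4116) = 2931/343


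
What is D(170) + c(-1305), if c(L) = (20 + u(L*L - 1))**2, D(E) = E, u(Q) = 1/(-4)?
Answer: 8961/16 ≈ 560.06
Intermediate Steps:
u(Q) = -1/4
c(L) = 6241/16 (c(L) = (20 - 1/4)**2 = (79/4)**2 = 6241/16)
D(170) + c(-1305) = 170 + 6241/16 = 8961/16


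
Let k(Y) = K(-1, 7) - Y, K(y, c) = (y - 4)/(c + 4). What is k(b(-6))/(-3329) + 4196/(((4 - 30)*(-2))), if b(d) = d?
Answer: 38412538/476047 ≈ 80.691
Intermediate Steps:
K(y, c) = (-4 + y)/(4 + c)
k(Y) = -5/11 - Y (k(Y) = (-4 - 1)/(4 + 7) - Y = -5/11 - Y)
k(b(-6))/(-3329) + 4196/(((4 - 30)*(-2))) = (-5/11 - 1*(-6))/(-3329) + 4196/(((4 - 30)*(-2))) = (-5/11 + 6)*(-1/3329) + 4196/((-26*(-2))) = (61/11)*(-1/3329) + 4196/52 = -61/36619 + 4196*(1/52) = -61/36619 + 1049/13 = 38412538/476047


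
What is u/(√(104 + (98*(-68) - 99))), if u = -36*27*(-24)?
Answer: -23328*I*√6659/6659 ≈ -285.87*I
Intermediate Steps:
u = 23328 (u = -972*(-24) = 23328)
u/(√(104 + (98*(-68) - 99))) = 23328/(√(104 + (98*(-68) - 99))) = 23328/(√(104 + (-6664 - 99))) = 23328/(√(104 - 6763)) = 23328/(√(-6659)) = 23328/((I*√6659)) = 23328*(-I*√6659/6659) = -23328*I*√6659/6659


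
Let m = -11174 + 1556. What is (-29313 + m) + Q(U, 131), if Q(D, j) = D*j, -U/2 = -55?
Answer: -24521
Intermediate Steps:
U = 110 (U = -2*(-55) = 110)
m = -9618
(-29313 + m) + Q(U, 131) = (-29313 - 9618) + 110*131 = -38931 + 14410 = -24521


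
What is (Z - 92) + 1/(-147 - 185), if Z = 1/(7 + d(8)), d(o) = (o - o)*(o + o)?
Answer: -213483/2324 ≈ -91.860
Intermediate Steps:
d(o) = 0 (d(o) = 0*(2*o) = 0)
Z = ⅐ (Z = 1/(7 + 0) = 1/7 = ⅐ ≈ 0.14286)
(Z - 92) + 1/(-147 - 185) = (⅐ - 92) + 1/(-147 - 185) = -643/7 + 1/(-332) = -643/7 - 1/332 = -213483/2324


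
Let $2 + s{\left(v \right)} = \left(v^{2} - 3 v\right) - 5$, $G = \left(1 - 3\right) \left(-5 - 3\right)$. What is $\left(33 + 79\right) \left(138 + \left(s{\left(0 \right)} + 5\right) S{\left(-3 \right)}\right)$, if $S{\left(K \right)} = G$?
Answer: $11872$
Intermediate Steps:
$G = 16$ ($G = \left(-2\right) \left(-8\right) = 16$)
$s{\left(v \right)} = -7 + v^{2} - 3 v$ ($s{\left(v \right)} = -2 - \left(5 - v^{2} + 3 v\right) = -7 + v^{2} - 3 v$)
$S{\left(K \right)} = 16$
$\left(33 + 79\right) \left(138 + \left(s{\left(0 \right)} + 5\right) S{\left(-3 \right)}\right) = \left(33 + 79\right) \left(138 + \left(\left(-7 + 0^{2} - 0\right) + 5\right) 16\right) = 112 \left(138 + \left(\left(-7 + 0 + 0\right) + 5\right) 16\right) = 112 \left(138 + \left(-7 + 5\right) 16\right) = 112 \left(138 - 32\right) = 112 \cdot 106 = 11872$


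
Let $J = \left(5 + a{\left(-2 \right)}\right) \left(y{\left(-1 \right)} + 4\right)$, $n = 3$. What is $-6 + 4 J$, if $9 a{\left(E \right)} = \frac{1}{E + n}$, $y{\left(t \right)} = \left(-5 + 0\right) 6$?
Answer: $- \frac{4838}{9} \approx -537.56$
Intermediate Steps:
$y{\left(t \right)} = -30$ ($y{\left(t \right)} = \left(-5\right) 6 = -30$)
$a{\left(E \right)} = \frac{1}{9 \left(3 + E\right)}$ ($a{\left(E \right)} = \frac{1}{9 \left(E + 3\right)} = \frac{1}{9 \left(3 + E\right)}$)
$J = - \frac{1196}{9}$ ($J = \left(5 + \frac{1}{9 \left(3 - 2\right)}\right) \left(-30 + 4\right) = \left(5 + \frac{1}{9 \cdot 1}\right) \left(-26\right) = \left(5 + \frac{1}{9} \cdot 1\right) \left(-26\right) = \left(5 + \frac{1}{9}\right) \left(-26\right) = \frac{46}{9} \left(-26\right) = - \frac{1196}{9} \approx -132.89$)
$-6 + 4 J = -6 + 4 \left(- \frac{1196}{9}\right) = -6 - \frac{4784}{9} = - \frac{4838}{9}$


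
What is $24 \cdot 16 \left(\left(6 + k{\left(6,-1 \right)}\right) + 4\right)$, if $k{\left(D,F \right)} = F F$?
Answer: $4224$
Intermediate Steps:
$k{\left(D,F \right)} = F^{2}$
$24 \cdot 16 \left(\left(6 + k{\left(6,-1 \right)}\right) + 4\right) = 24 \cdot 16 \left(\left(6 + \left(-1\right)^{2}\right) + 4\right) = 384 \left(\left(6 + 1\right) + 4\right) = 384 \left(7 + 4\right) = 384 \cdot 11 = 4224$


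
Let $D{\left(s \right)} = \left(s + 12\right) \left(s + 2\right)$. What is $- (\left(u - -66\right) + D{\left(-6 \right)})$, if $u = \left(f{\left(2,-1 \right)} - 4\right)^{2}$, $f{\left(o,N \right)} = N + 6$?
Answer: $-43$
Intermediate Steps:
$D{\left(s \right)} = \left(2 + s\right) \left(12 + s\right)$ ($D{\left(s \right)} = \left(12 + s\right) \left(2 + s\right) = \left(2 + s\right) \left(12 + s\right)$)
$f{\left(o,N \right)} = 6 + N$
$u = 1$ ($u = \left(\left(6 - 1\right) - 4\right)^{2} = \left(5 - 4\right)^{2} = 1^{2} = 1$)
$- (\left(u - -66\right) + D{\left(-6 \right)}) = - (\left(1 - -66\right) + \left(24 + \left(-6\right)^{2} + 14 \left(-6\right)\right)) = - (\left(1 + 66\right) + \left(24 + 36 - 84\right)) = - (67 - 24) = \left(-1\right) 43 = -43$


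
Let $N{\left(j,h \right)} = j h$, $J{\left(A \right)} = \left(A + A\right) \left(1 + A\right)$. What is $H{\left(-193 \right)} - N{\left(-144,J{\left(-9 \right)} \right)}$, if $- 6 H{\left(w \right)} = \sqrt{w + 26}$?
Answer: $20736 - \frac{i \sqrt{167}}{6} \approx 20736.0 - 2.1538 i$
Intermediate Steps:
$J{\left(A \right)} = 2 A \left(1 + A\right)$
$H{\left(w \right)} = - \frac{\sqrt{26 + w}}{6}$ ($H{\left(w \right)} = - \frac{\sqrt{w + 26}}{6} = - \frac{\sqrt{26 + w}}{6}$)
$N{\left(j,h \right)} = h j$
$H{\left(-193 \right)} - N{\left(-144,J{\left(-9 \right)} \right)} = - \frac{\sqrt{26 - 193}}{6} - 2 \left(-9\right) \left(1 - 9\right) \left(-144\right) = - \frac{\sqrt{-167}}{6} - 2 \left(-9\right) \left(-8\right) \left(-144\right) = - \frac{i \sqrt{167}}{6} - 144 \left(-144\right) = - \frac{i \sqrt{167}}{6} - -20736 = - \frac{i \sqrt{167}}{6} + 20736 = 20736 - \frac{i \sqrt{167}}{6}$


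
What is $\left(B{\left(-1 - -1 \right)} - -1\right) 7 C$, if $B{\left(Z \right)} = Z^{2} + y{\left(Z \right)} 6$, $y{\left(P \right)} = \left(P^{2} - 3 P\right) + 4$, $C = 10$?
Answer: $1750$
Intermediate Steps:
$y{\left(P \right)} = 4 + P^{2} - 3 P$
$B{\left(Z \right)} = 24 - 18 Z + 7 Z^{2}$ ($B{\left(Z \right)} = Z^{2} + \left(4 + Z^{2} - 3 Z\right) 6 = Z^{2} + \left(24 - 18 Z + 6 Z^{2}\right) = 24 - 18 Z + 7 Z^{2}$)
$\left(B{\left(-1 - -1 \right)} - -1\right) 7 C = \left(\left(24 - 18 \left(-1 - -1\right) + 7 \left(-1 - -1\right)^{2}\right) - -1\right) 7 \cdot 10 = \left(\left(24 - 18 \left(-1 + 1\right) + 7 \left(-1 + 1\right)^{2}\right) + 1\right) 7 \cdot 10 = \left(\left(24 - 0 + 7 \cdot 0^{2}\right) + 1\right) 7 \cdot 10 = \left(\left(24 + 0 + 7 \cdot 0\right) + 1\right) 7 \cdot 10 = \left(\left(24 + 0 + 0\right) + 1\right) 7 \cdot 10 = \left(24 + 1\right) 7 \cdot 10 = 25 \cdot 7 \cdot 10 = 175 \cdot 10 = 1750$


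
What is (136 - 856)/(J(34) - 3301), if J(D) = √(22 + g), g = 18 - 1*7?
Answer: 297090/1362071 + 90*√33/1362071 ≈ 0.21850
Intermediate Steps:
g = 11 (g = 18 - 7 = 11)
J(D) = √33 (J(D) = √(22 + 11) = √33)
(136 - 856)/(J(34) - 3301) = (136 - 856)/(√33 - 3301) = -720/(-3301 + √33)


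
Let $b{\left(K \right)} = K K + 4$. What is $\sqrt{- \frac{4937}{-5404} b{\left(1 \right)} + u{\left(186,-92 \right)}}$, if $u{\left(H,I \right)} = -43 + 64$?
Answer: $\frac{\sqrt{186666319}}{2702} \approx 5.0565$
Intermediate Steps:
$u{\left(H,I \right)} = 21$
$b{\left(K \right)} = 4 + K^{2}$ ($b{\left(K \right)} = K^{2} + 4 = 4 + K^{2}$)
$\sqrt{- \frac{4937}{-5404} b{\left(1 \right)} + u{\left(186,-92 \right)}} = \sqrt{- \frac{4937}{-5404} \left(4 + 1^{2}\right) + 21} = \sqrt{\left(-4937\right) \left(- \frac{1}{5404}\right) \left(4 + 1\right) + 21} = \sqrt{\frac{4937}{5404} \cdot 5 + 21} = \sqrt{\frac{24685}{5404} + 21} = \sqrt{\frac{138169}{5404}} = \frac{\sqrt{186666319}}{2702}$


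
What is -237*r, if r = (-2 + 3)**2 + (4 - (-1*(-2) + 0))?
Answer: -711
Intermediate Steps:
r = 3 (r = 1**2 + (4 - (2 + 0)) = 1 + (4 - 1*2) = 1 + (4 - 2) = 1 + 2 = 3)
-237*r = -237*3 = -711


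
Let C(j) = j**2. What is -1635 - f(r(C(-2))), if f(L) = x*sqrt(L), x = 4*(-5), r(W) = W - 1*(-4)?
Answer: -1635 + 40*sqrt(2) ≈ -1578.4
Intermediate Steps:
r(W) = 4 + W (r(W) = W + 4 = 4 + W)
x = -20
f(L) = -20*sqrt(L)
-1635 - f(r(C(-2))) = -1635 - (-20)*sqrt(4 + (-2)**2) = -1635 - (-20)*sqrt(4 + 4) = -1635 - (-20)*sqrt(8) = -1635 - (-20)*2*sqrt(2) = -1635 - (-40)*sqrt(2) = -1635 + 40*sqrt(2)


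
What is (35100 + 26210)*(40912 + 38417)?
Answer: 4863660990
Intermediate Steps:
(35100 + 26210)*(40912 + 38417) = 61310*79329 = 4863660990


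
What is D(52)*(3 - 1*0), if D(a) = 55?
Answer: 165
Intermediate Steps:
D(52)*(3 - 1*0) = 55*(3 - 1*0) = 55*(3 + 0) = 55*3 = 165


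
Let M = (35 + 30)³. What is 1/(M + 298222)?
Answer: 1/572847 ≈ 1.7457e-6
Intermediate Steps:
M = 274625 (M = 65³ = 274625)
1/(M + 298222) = 1/(274625 + 298222) = 1/572847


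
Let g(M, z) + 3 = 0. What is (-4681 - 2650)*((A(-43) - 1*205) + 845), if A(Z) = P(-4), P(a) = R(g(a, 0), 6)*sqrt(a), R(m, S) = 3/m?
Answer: -4691840 + 14662*I ≈ -4.6918e+6 + 14662.0*I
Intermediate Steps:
g(M, z) = -3 (g(M, z) = -3 + 0 = -3)
P(a) = -sqrt(a) (P(a) = (3/(-3))*sqrt(a) = (3*(-1/3))*sqrt(a) = -sqrt(a))
A(Z) = -2*I (A(Z) = -sqrt(-4) = -2*I)
(-4681 - 2650)*((A(-43) - 1*205) + 845) = (-4681 - 2650)*((-2*I - 1*205) + 845) = -7331*((-2*I - 205) + 845) = -7331*((-205 - 2*I) + 845) = -7331*(640 - 2*I) = -4691840 + 14662*I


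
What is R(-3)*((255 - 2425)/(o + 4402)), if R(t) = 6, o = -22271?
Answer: 13020/17869 ≈ 0.72864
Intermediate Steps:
R(-3)*((255 - 2425)/(o + 4402)) = 6*((255 - 2425)/(-22271 + 4402)) = 6*(-2170/(-17869)) = 6*(-2170*(-1/17869)) = 6*(2170/17869) = 13020/17869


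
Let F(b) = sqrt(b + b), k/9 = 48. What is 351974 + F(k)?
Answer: 351974 + 12*sqrt(6) ≈ 3.5200e+5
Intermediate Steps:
k = 432 (k = 9*48 = 432)
F(b) = sqrt(2)*sqrt(b) (F(b) = sqrt(2*b) = sqrt(2)*sqrt(b))
351974 + F(k) = 351974 + sqrt(2)*sqrt(432) = 351974 + sqrt(2)*(12*sqrt(3)) = 351974 + 12*sqrt(6)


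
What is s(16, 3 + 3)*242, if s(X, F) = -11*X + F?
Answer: -41140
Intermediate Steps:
s(X, F) = F - 11*X
s(16, 3 + 3)*242 = ((3 + 3) - 11*16)*242 = (6 - 176)*242 = -170*242 = -41140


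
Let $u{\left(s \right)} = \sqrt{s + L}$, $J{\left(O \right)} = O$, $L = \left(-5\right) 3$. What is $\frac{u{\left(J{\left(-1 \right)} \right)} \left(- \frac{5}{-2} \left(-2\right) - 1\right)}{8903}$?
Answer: $- \frac{24 i}{8903} \approx - 0.0026957 i$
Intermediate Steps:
$L = -15$
$u{\left(s \right)} = \sqrt{-15 + s}$ ($u{\left(s \right)} = \sqrt{s - 15} = \sqrt{-15 + s}$)
$\frac{u{\left(J{\left(-1 \right)} \right)} \left(- \frac{5}{-2} \left(-2\right) - 1\right)}{8903} = \frac{\sqrt{-15 - 1} \left(- \frac{5}{-2} \left(-2\right) - 1\right)}{8903} = \sqrt{-16} \left(\left(-5\right) \left(- \frac{1}{2}\right) \left(-2\right) - 1\right) \frac{1}{8903} = 4 i \left(\frac{5}{2} \left(-2\right) - 1\right) \frac{1}{8903} = 4 i \left(-5 - 1\right) \frac{1}{8903} = 4 i \left(-6\right) \frac{1}{8903} = - 24 i \frac{1}{8903} = - \frac{24 i}{8903}$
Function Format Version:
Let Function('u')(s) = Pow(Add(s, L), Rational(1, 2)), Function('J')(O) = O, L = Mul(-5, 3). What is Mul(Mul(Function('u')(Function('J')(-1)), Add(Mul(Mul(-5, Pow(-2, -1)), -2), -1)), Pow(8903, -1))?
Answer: Mul(Rational(-24, 8903), I) ≈ Mul(-0.0026957, I)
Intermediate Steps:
L = -15
Function('u')(s) = Pow(Add(-15, s), Rational(1, 2)) (Function('u')(s) = Pow(Add(s, -15), Rational(1, 2)) = Pow(Add(-15, s), Rational(1, 2)))
Mul(Mul(Function('u')(Function('J')(-1)), Add(Mul(Mul(-5, Pow(-2, -1)), -2), -1)), Pow(8903, -1)) = Mul(Mul(Pow(Add(-15, -1), Rational(1, 2)), Add(Mul(Mul(-5, Pow(-2, -1)), -2), -1)), Pow(8903, -1)) = Mul(Mul(Pow(-16, Rational(1, 2)), Add(Mul(Mul(-5, Rational(-1, 2)), -2), -1)), Rational(1, 8903)) = Mul(Mul(Mul(4, I), Add(Mul(Rational(5, 2), -2), -1)), Rational(1, 8903)) = Mul(Mul(Mul(4, I), Add(-5, -1)), Rational(1, 8903)) = Mul(Mul(Mul(4, I), -6), Rational(1, 8903)) = Mul(Mul(-24, I), Rational(1, 8903)) = Mul(Rational(-24, 8903), I)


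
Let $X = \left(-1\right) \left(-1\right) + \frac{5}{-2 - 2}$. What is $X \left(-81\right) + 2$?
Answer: $\frac{89}{4} \approx 22.25$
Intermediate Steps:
$X = - \frac{1}{4}$ ($X = 1 + \frac{5}{-4} = 1 + 5 \left(- \frac{1}{4}\right) = 1 - \frac{5}{4} = - \frac{1}{4} \approx -0.25$)
$X \left(-81\right) + 2 = \left(- \frac{1}{4}\right) \left(-81\right) + 2 = \frac{81}{4} + 2 = \frac{89}{4}$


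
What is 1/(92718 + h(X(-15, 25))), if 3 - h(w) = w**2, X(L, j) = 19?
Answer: 1/92360 ≈ 1.0827e-5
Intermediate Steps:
h(w) = 3 - w**2
1/(92718 + h(X(-15, 25))) = 1/(92718 + (3 - 1*19**2)) = 1/(92718 + (3 - 1*361)) = 1/(92718 + (3 - 361)) = 1/(92718 - 358) = 1/92360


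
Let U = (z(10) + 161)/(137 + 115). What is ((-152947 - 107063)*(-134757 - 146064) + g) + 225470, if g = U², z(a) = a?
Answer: 57244931045481/784 ≈ 7.3017e+10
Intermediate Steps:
U = 19/28 (U = (10 + 161)/(137 + 115) = 171/252 = 171*(1/252) = 19/28 ≈ 0.67857)
g = 361/784 (g = (19/28)² = 361/784 ≈ 0.46046)
((-152947 - 107063)*(-134757 - 146064) + g) + 225470 = ((-152947 - 107063)*(-134757 - 146064) + 361/784) + 225470 = (-260010*(-280821) + 361/784) + 225470 = (73016268210 + 361/784) + 225470 = 57244754277001/784 + 225470 = 57244931045481/784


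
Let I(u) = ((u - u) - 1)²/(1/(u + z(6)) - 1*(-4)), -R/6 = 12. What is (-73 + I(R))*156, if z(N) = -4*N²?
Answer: -9794148/863 ≈ -11349.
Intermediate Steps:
R = -72 (R = -6*12 = -72)
I(u) = 1/(4 + 1/(-144 + u)) (I(u) = ((u - u) - 1)²/(1/(u - 4*6²) - 1*(-4)) = (0 - 1)²/(1/(u - 4*36) + 4) = (-1)²/(1/(u - 144) + 4) = 1/(1/(-144 + u) + 4) = 1/(4 + 1/(-144 + u)))
(-73 + I(R))*156 = (-73 + (-144 - 72)/(-575 + 4*(-72)))*156 = (-73 - 216/(-575 - 288))*156 = (-73 - 216/(-863))*156 = (-73 - 1/863*(-216))*156 = (-73 + 216/863)*156 = -62783/863*156 = -9794148/863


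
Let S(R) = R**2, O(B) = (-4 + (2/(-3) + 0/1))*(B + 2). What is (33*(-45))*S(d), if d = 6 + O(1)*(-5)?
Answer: -8577360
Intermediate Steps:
O(B) = -28/3 - 14*B/3 (O(B) = (-4 + (2*(-1/3) + 0*1))*(2 + B) = (-4 + (-2/3 + 0))*(2 + B) = (-4 - 2/3)*(2 + B) = -14*(2 + B)/3 = -28/3 - 14*B/3)
d = 76 (d = 6 + (-28/3 - 14/3*1)*(-5) = 6 + (-28/3 - 14/3)*(-5) = 6 - 14*(-5) = 6 + 70 = 76)
(33*(-45))*S(d) = (33*(-45))*76**2 = -1485*5776 = -8577360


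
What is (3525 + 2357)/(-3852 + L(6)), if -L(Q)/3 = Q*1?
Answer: -2941/1935 ≈ -1.5199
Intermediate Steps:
L(Q) = -3*Q
(3525 + 2357)/(-3852 + L(6)) = (3525 + 2357)/(-3852 - 3*6) = 5882/(-3852 - 18) = 5882/(-3870) = 5882*(-1/3870) = -2941/1935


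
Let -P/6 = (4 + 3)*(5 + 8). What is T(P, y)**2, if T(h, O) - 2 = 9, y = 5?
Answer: 121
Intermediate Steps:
P = -546 (P = -6*(4 + 3)*(5 + 8) = -42*13 = -6*91 = -546)
T(h, O) = 11 (T(h, O) = 2 + 9 = 11)
T(P, y)**2 = 11**2 = 121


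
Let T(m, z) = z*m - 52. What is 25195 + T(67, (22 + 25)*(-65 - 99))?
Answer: -491293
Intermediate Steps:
T(m, z) = -52 + m*z (T(m, z) = m*z - 52 = -52 + m*z)
25195 + T(67, (22 + 25)*(-65 - 99)) = 25195 + (-52 + 67*((22 + 25)*(-65 - 99))) = 25195 + (-52 + 67*(47*(-164))) = 25195 + (-52 + 67*(-7708)) = 25195 + (-52 - 516436) = 25195 - 516488 = -491293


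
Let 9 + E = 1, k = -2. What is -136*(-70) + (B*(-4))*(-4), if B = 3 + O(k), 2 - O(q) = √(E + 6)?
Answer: 9600 - 16*I*√2 ≈ 9600.0 - 22.627*I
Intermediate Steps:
E = -8 (E = -9 + 1 = -8)
O(q) = 2 - I*√2 (O(q) = 2 - √(-8 + 6) = 2 - √(-2) = 2 - I*√2)
B = 5 - I*√2 (B = 3 + (2 - I*√2) = 5 - I*√2 ≈ 5.0 - 1.4142*I)
-136*(-70) + (B*(-4))*(-4) = -136*(-70) + ((5 - I*√2)*(-4))*(-4) = 9520 + (-20 + 4*I*√2)*(-4) = 9520 + (80 - 16*I*√2) = 9600 - 16*I*√2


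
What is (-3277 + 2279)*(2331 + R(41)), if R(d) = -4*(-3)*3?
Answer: -2362266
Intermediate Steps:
R(d) = 36 (R(d) = 12*3 = 36)
(-3277 + 2279)*(2331 + R(41)) = (-3277 + 2279)*(2331 + 36) = -998*2367 = -2362266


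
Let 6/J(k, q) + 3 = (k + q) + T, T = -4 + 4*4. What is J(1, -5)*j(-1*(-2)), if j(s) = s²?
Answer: 24/5 ≈ 4.8000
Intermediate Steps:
T = 12 (T = -4 + 16 = 12)
J(k, q) = 6/(9 + k + q) (J(k, q) = 6/(-3 + ((k + q) + 12)) = 6/(-3 + (12 + k + q)) = 6/(9 + k + q))
J(1, -5)*j(-1*(-2)) = (6/(9 + 1 - 5))*(-1*(-2))² = (6/5)*2² = (6*(⅕))*4 = (6/5)*4 = 24/5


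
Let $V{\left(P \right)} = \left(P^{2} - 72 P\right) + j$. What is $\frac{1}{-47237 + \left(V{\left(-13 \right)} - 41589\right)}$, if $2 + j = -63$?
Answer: $- \frac{1}{87786} \approx -1.1391 \cdot 10^{-5}$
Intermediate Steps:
$j = -65$ ($j = -2 - 63 = -65$)
$V{\left(P \right)} = -65 + P^{2} - 72 P$ ($V{\left(P \right)} = \left(P^{2} - 72 P\right) - 65 = -65 + P^{2} - 72 P$)
$\frac{1}{-47237 + \left(V{\left(-13 \right)} - 41589\right)} = \frac{1}{-47237 - 40549} = \frac{1}{-87786} = - \frac{1}{87786}$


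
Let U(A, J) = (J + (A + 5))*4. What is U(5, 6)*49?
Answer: 3136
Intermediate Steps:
U(A, J) = 20 + 4*A + 4*J (U(A, J) = (J + (5 + A))*4 = (5 + A + J)*4 = 20 + 4*A + 4*J)
U(5, 6)*49 = (20 + 4*5 + 4*6)*49 = (20 + 20 + 24)*49 = 64*49 = 3136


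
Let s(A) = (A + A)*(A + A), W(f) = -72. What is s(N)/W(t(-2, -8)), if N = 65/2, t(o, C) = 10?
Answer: -4225/72 ≈ -58.681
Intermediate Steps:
N = 65/2 (N = 65*(1/2) = 65/2 ≈ 32.500)
s(A) = 4*A**2 (s(A) = (2*A)*(2*A) = 4*A**2)
s(N)/W(t(-2, -8)) = (4*(65/2)**2)/(-72) = (4*(4225/4))*(-1/72) = 4225*(-1/72) = -4225/72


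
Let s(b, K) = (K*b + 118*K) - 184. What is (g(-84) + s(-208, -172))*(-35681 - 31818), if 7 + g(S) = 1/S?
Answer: -86687278225/84 ≈ -1.0320e+9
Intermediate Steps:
g(S) = -7 + 1/S
s(b, K) = -184 + 118*K + K*b (s(b, K) = (118*K + K*b) - 184 = -184 + 118*K + K*b)
(g(-84) + s(-208, -172))*(-35681 - 31818) = ((-7 + 1/(-84)) + (-184 + 118*(-172) - 172*(-208)))*(-35681 - 31818) = ((-7 - 1/84) + (-184 - 20296 + 35776))*(-67499) = (-589/84 + 15296)*(-67499) = (1284275/84)*(-67499) = -86687278225/84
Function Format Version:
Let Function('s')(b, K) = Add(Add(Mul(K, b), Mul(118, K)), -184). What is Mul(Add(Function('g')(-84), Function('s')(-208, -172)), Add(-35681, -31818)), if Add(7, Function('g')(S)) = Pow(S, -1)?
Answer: Rational(-86687278225, 84) ≈ -1.0320e+9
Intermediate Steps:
Function('g')(S) = Add(-7, Pow(S, -1))
Function('s')(b, K) = Add(-184, Mul(118, K), Mul(K, b)) (Function('s')(b, K) = Add(Add(Mul(118, K), Mul(K, b)), -184) = Add(-184, Mul(118, K), Mul(K, b)))
Mul(Add(Function('g')(-84), Function('s')(-208, -172)), Add(-35681, -31818)) = Mul(Add(Add(-7, Pow(-84, -1)), Add(-184, Mul(118, -172), Mul(-172, -208))), Add(-35681, -31818)) = Mul(Add(Add(-7, Rational(-1, 84)), Add(-184, -20296, 35776)), -67499) = Mul(Add(Rational(-589, 84), 15296), -67499) = Mul(Rational(1284275, 84), -67499) = Rational(-86687278225, 84)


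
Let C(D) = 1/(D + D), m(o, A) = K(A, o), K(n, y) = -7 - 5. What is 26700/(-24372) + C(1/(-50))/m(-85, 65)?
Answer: 2675/2708 ≈ 0.98781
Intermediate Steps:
K(n, y) = -12
m(o, A) = -12
C(D) = 1/(2*D)
26700/(-24372) + C(1/(-50))/m(-85, 65) = 26700/(-24372) + (1/(2*(1/(-50))))/(-12) = 26700*(-1/24372) + (1/(2*(-1/50)))*(-1/12) = -2225/2031 + ((½)*(-50))*(-1/12) = -2225/2031 - 25*(-1/12) = -2225/2031 + 25/12 = 2675/2708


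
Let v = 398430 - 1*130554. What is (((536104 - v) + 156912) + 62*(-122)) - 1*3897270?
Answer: -3479694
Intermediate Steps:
v = 267876 (v = 398430 - 130554 = 267876)
(((536104 - v) + 156912) + 62*(-122)) - 1*3897270 = (((536104 - 1*267876) + 156912) + 62*(-122)) - 1*3897270 = (((536104 - 267876) + 156912) - 7564) - 3897270 = ((268228 + 156912) - 7564) - 3897270 = (425140 - 7564) - 3897270 = 417576 - 3897270 = -3479694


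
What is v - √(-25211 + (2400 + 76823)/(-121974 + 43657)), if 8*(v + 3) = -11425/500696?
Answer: -12028129/4005568 - I*√154639196307870/78317 ≈ -3.0029 - 158.78*I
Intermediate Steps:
v = -12028129/4005568 (v = -3 + (-11425/500696)/8 = -3 + (-11425*1/500696)/8 = -3 + (⅛)*(-11425/500696) = -3 - 11425/4005568 = -12028129/4005568 ≈ -3.0029)
v - √(-25211 + (2400 + 76823)/(-121974 + 43657)) = -12028129/4005568 - √(-25211 + (2400 + 76823)/(-121974 + 43657)) = -12028129/4005568 - √(-25211 + 79223/(-78317)) = -12028129/4005568 - √(-25211 + 79223*(-1/78317)) = -12028129/4005568 - √(-25211 - 79223/78317) = -12028129/4005568 - √(-1974529110/78317) = -12028129/4005568 - I*√154639196307870/78317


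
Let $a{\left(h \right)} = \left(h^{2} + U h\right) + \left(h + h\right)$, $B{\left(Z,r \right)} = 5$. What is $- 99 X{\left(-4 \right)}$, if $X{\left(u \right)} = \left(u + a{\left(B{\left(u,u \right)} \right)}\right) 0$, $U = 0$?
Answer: $0$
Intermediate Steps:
$a{\left(h \right)} = h^{2} + 2 h$ ($a{\left(h \right)} = \left(h^{2} + 0 h\right) + \left(h + h\right) = \left(h^{2} + 0\right) + 2 h = h^{2} + 2 h$)
$X{\left(u \right)} = 0$ ($X{\left(u \right)} = \left(u + 5 \left(2 + 5\right)\right) 0 = \left(u + 5 \cdot 7\right) 0 = \left(u + 35\right) 0 = \left(35 + u\right) 0 = 0$)
$- 99 X{\left(-4 \right)} = \left(-99\right) 0 = 0$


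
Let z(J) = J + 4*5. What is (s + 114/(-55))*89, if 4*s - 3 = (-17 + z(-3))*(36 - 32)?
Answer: -25899/220 ≈ -117.72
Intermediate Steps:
z(J) = 20 + J (z(J) = J + 20 = 20 + J)
s = 3/4 (s = 3/4 + ((-17 + (20 - 3))*(36 - 32))/4 = 3/4 + ((-17 + 17)*4)/4 = 3/4 + (0*4)/4 = 3/4 + (1/4)*0 = 3/4 + 0 = 3/4 ≈ 0.75000)
(s + 114/(-55))*89 = (3/4 + 114/(-55))*89 = (3/4 + 114*(-1/55))*89 = (3/4 - 114/55)*89 = -291/220*89 = -25899/220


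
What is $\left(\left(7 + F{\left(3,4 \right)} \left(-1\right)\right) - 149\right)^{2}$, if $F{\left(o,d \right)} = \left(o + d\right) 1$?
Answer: $22201$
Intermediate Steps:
$F{\left(o,d \right)} = d + o$ ($F{\left(o,d \right)} = \left(d + o\right) 1 = d + o$)
$\left(\left(7 + F{\left(3,4 \right)} \left(-1\right)\right) - 149\right)^{2} = \left(\left(7 + \left(4 + 3\right) \left(-1\right)\right) - 149\right)^{2} = \left(\left(7 + 7 \left(-1\right)\right) - 149\right)^{2} = \left(\left(7 - 7\right) - 149\right)^{2} = \left(0 - 149\right)^{2} = \left(-149\right)^{2} = 22201$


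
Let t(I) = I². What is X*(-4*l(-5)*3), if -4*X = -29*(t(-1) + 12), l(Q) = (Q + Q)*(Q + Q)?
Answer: -113100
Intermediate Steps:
l(Q) = 4*Q² (l(Q) = (2*Q)*(2*Q) = 4*Q²)
X = 377/4 (X = -(-29)*((-1)² + 12)/4 = -(-29)*(1 + 12)/4 = -(-29)*13/4 = -¼*(-377) = 377/4 ≈ 94.250)
X*(-4*l(-5)*3) = 377*(-16*(-5)²*3)/4 = 377*(-16*25*3)/4 = 377*(-4*100*3)/4 = 377*(-400*3)/4 = (377/4)*(-1200) = -113100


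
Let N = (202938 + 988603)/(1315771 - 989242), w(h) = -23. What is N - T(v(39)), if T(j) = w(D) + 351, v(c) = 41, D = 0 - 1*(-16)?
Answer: -105909971/326529 ≈ -324.35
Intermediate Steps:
D = 16 (D = 0 + 16 = 16)
T(j) = 328 (T(j) = -23 + 351 = 328)
N = 1191541/326529 ≈ 3.6491
N - T(v(39)) = 1191541/326529 - 1*328 = 1191541/326529 - 328 = -105909971/326529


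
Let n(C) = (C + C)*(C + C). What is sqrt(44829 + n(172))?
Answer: sqrt(163165) ≈ 403.94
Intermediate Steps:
n(C) = 4*C**2 (n(C) = (2*C)*(2*C) = 4*C**2)
sqrt(44829 + n(172)) = sqrt(44829 + 4*172**2) = sqrt(44829 + 4*29584) = sqrt(44829 + 118336) = sqrt(163165)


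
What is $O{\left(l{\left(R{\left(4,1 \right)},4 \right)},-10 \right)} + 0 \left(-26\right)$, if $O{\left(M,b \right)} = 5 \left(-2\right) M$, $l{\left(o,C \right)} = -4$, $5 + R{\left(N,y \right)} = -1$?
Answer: $40$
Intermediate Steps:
$R{\left(N,y \right)} = -6$ ($R{\left(N,y \right)} = -5 - 1 = -6$)
$O{\left(M,b \right)} = - 10 M$
$O{\left(l{\left(R{\left(4,1 \right)},4 \right)},-10 \right)} + 0 \left(-26\right) = \left(-10\right) \left(-4\right) + 0 \left(-26\right) = 40 + 0 = 40$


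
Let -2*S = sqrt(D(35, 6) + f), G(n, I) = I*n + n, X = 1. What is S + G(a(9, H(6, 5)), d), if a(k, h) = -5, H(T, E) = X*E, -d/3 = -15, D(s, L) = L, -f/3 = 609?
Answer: -230 - I*sqrt(1821)/2 ≈ -230.0 - 21.337*I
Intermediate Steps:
f = -1827 (f = -3*609 = -1827)
d = 45 (d = -3*(-15) = 45)
H(T, E) = E (H(T, E) = 1*E = E)
G(n, I) = n + I*n
S = -I*sqrt(1821)/2 (S = -sqrt(6 - 1827)/2 = -I*sqrt(1821)/2 ≈ -21.337*I)
S + G(a(9, H(6, 5)), d) = -I*sqrt(1821)/2 - 5*(1 + 45) = -I*sqrt(1821)/2 - 5*46 = -I*sqrt(1821)/2 - 230 = -230 - I*sqrt(1821)/2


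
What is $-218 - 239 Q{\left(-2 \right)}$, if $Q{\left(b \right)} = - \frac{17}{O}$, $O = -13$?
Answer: $- \frac{6897}{13} \approx -530.54$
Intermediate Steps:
$Q{\left(b \right)} = \frac{17}{13}$ ($Q{\left(b \right)} = - \frac{17}{-13} = \left(-17\right) \left(- \frac{1}{13}\right) = \frac{17}{13}$)
$-218 - 239 Q{\left(-2 \right)} = -218 - \frac{4063}{13} = - \frac{6897}{13}$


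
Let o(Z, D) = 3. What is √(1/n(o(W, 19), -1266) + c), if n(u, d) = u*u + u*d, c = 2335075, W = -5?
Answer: √3724839252254/1263 ≈ 1528.1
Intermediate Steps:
n(u, d) = u² + d*u
√(1/n(o(W, 19), -1266) + c) = √(1/(3*(-1266 + 3)) + 2335075) = √(1/(3*(-1263)) + 2335075) = √(1/(-3789) + 2335075) = √(-1/3789 + 2335075) = √(8847599174/3789) = √3724839252254/1263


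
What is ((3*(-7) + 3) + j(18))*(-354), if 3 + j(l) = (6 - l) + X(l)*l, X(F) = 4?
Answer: -13806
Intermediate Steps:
j(l) = 3 + 3*l (j(l) = -3 + ((6 - l) + 4*l) = -3 + (6 + 3*l) = 3 + 3*l)
((3*(-7) + 3) + j(18))*(-354) = ((3*(-7) + 3) + (3 + 3*18))*(-354) = ((-21 + 3) + (3 + 54))*(-354) = (-18 + 57)*(-354) = 39*(-354) = -13806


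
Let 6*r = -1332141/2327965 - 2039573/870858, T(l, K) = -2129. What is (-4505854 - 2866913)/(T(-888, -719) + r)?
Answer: 89682055144277189940/25902982542478703 ≈ 3462.2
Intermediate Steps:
r = -5908160205923/12163961663820 (r = (-1332141/2327965 - 2039573/870858)/6 = (⅙)*(-5908160205923/2027326943970) = -5908160205923/12163961663820 ≈ -0.48571)
(-4505854 - 2866913)/(T(-888, -719) + r) = (-4505854 - 2866913)/(-2129 - 5908160205923/12163961663820) = -7372767/(-25902982542478703/12163961663820) = -7372767*(-12163961663820/25902982542478703) = 89682055144277189940/25902982542478703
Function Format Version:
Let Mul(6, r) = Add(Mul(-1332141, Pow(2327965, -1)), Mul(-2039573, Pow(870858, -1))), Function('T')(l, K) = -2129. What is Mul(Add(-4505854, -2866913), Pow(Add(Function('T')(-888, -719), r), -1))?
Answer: Rational(89682055144277189940, 25902982542478703) ≈ 3462.2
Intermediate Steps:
r = Rational(-5908160205923, 12163961663820) (r = Mul(Rational(1, 6), Add(Mul(-1332141, Pow(2327965, -1)), Mul(-2039573, Pow(870858, -1)))) = Mul(Rational(1, 6), Add(Mul(-1332141, Rational(1, 2327965)), Mul(-2039573, Rational(1, 870858)))) = Mul(Rational(1, 6), Add(Rational(-1332141, 2327965), Rational(-2039573, 870858))) = Mul(Rational(1, 6), Rational(-5908160205923, 2027326943970)) = Rational(-5908160205923, 12163961663820) ≈ -0.48571)
Mul(Add(-4505854, -2866913), Pow(Add(Function('T')(-888, -719), r), -1)) = Mul(Add(-4505854, -2866913), Pow(Add(-2129, Rational(-5908160205923, 12163961663820)), -1)) = Mul(-7372767, Pow(Rational(-25902982542478703, 12163961663820), -1)) = Mul(-7372767, Rational(-12163961663820, 25902982542478703)) = Rational(89682055144277189940, 25902982542478703)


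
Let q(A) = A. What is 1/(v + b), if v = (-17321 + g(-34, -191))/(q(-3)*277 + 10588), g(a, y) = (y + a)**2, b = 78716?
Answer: 9757/768065316 ≈ 1.2703e-5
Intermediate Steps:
g(a, y) = (a + y)**2
v = 33304/9757 (v = (-17321 + (-34 - 191)**2)/(-3*277 + 10588) = (-17321 + (-225)**2)/(-831 + 10588) = (-17321 + 50625)/9757 = 33304*(1/9757) = 33304/9757 ≈ 3.4133)
1/(v + b) = 1/(33304/9757 + 78716) = 1/(768065316/9757) = 9757/768065316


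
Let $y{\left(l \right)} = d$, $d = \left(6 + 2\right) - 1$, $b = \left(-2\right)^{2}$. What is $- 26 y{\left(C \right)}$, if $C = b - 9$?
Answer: $-182$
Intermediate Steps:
$b = 4$
$C = -5$ ($C = 4 - 9 = -5$)
$d = 7$ ($d = 8 - 1 = 7$)
$y{\left(l \right)} = 7$
$- 26 y{\left(C \right)} = \left(-26\right) 7 = -182$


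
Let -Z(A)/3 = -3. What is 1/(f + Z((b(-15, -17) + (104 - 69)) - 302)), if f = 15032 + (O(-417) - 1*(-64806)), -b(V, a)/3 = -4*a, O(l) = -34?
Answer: 1/79813 ≈ 1.2529e-5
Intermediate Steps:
b(V, a) = 12*a (b(V, a) = -(-12)*a = 12*a)
Z(A) = 9 (Z(A) = -3*(-3) = 9)
f = 79804 (f = 15032 + (-34 - 1*(-64806)) = 15032 + (-34 + 64806) = 15032 + 64772 = 79804)
1/(f + Z((b(-15, -17) + (104 - 69)) - 302)) = 1/(79804 + 9) = 1/79813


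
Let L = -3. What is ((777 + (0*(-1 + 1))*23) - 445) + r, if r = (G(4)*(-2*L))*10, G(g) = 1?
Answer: 392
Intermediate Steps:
r = 60 (r = (1*(-2*(-3)))*10 = (1*6)*10 = 6*10 = 60)
((777 + (0*(-1 + 1))*23) - 445) + r = ((777 + (0*(-1 + 1))*23) - 445) + 60 = ((777 + (0*0)*23) - 445) + 60 = ((777 + 0*23) - 445) + 60 = ((777 + 0) - 445) + 60 = (777 - 445) + 60 = 332 + 60 = 392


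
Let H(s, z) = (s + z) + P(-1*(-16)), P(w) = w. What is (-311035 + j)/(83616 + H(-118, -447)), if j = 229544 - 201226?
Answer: -94239/27689 ≈ -3.4035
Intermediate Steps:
j = 28318
H(s, z) = 16 + s + z (H(s, z) = (s + z) - 1*(-16) = (s + z) + 16 = 16 + s + z)
(-311035 + j)/(83616 + H(-118, -447)) = (-311035 + 28318)/(83616 + (16 - 118 - 447)) = -282717/(83616 - 549) = -282717/83067 = -282717*1/83067 = -94239/27689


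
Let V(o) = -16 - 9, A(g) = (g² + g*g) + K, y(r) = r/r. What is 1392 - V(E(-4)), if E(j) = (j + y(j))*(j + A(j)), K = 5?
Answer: 1417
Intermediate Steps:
y(r) = 1
A(g) = 5 + 2*g² (A(g) = (g² + g*g) + 5 = (g² + g²) + 5 = 2*g² + 5 = 5 + 2*g²)
E(j) = (1 + j)*(5 + j + 2*j²) (E(j) = (j + 1)*(j + (5 + 2*j²)) = (1 + j)*(5 + j + 2*j²))
V(o) = -25
1392 - V(E(-4)) = 1392 - 1*(-25) = 1392 + 25 = 1417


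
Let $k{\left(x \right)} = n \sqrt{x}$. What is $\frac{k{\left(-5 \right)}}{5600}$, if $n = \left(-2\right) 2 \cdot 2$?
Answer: $- \frac{i \sqrt{5}}{700} \approx - 0.0031944 i$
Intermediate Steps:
$n = -8$ ($n = \left(-4\right) 2 = -8$)
$k{\left(x \right)} = - 8 \sqrt{x}$
$\frac{k{\left(-5 \right)}}{5600} = \frac{\left(-8\right) \sqrt{-5}}{5600} = - 8 i \sqrt{5} \cdot \frac{1}{5600} = - \frac{i \sqrt{5}}{700}$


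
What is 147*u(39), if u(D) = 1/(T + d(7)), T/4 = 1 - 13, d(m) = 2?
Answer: -147/46 ≈ -3.1957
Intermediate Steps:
T = -48 (T = 4*(1 - 13) = 4*(-12) = -48)
u(D) = -1/46 (u(D) = 1/(-48 + 2) = 1/(-46) = -1/46)
147*u(39) = 147*(-1/46) = -147/46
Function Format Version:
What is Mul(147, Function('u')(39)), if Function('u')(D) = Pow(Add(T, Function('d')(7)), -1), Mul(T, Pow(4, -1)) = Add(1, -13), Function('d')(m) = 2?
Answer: Rational(-147, 46) ≈ -3.1957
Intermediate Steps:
T = -48 (T = Mul(4, Add(1, -13)) = Mul(4, -12) = -48)
Function('u')(D) = Rational(-1, 46) (Function('u')(D) = Pow(Add(-48, 2), -1) = Pow(-46, -1) = Rational(-1, 46))
Mul(147, Function('u')(39)) = Mul(147, Rational(-1, 46)) = Rational(-147, 46)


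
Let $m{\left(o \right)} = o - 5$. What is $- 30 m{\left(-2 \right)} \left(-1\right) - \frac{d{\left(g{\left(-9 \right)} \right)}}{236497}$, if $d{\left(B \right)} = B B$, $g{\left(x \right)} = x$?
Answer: $- \frac{49664451}{236497} \approx -210.0$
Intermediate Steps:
$d{\left(B \right)} = B^{2}$
$m{\left(o \right)} = -5 + o$
$- 30 m{\left(-2 \right)} \left(-1\right) - \frac{d{\left(g{\left(-9 \right)} \right)}}{236497} = - 30 \left(-5 - 2\right) \left(-1\right) - \frac{\left(-9\right)^{2}}{236497} = \left(-30\right) \left(-7\right) \left(-1\right) - 81 \cdot \frac{1}{236497} = 210 \left(-1\right) - \frac{81}{236497} = -210 - \frac{81}{236497} = - \frac{49664451}{236497}$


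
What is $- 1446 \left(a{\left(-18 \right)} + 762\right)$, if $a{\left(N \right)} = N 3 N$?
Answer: $-2507364$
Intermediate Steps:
$a{\left(N \right)} = 3 N^{2}$ ($a{\left(N \right)} = 3 N N = 3 N^{2}$)
$- 1446 \left(a{\left(-18 \right)} + 762\right) = - 1446 \left(3 \left(-18\right)^{2} + 762\right) = - 1446 \left(3 \cdot 324 + 762\right) = - 1446 \left(972 + 762\right) = \left(-1446\right) 1734 = -2507364$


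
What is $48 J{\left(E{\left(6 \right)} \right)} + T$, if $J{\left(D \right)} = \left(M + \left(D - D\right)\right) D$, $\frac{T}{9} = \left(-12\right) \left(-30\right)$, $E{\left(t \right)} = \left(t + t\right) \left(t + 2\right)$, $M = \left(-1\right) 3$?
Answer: $-10584$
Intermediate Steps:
$M = -3$
$E{\left(t \right)} = 2 t \left(2 + t\right)$
$T = 3240$ ($T = 9 \left(\left(-12\right) \left(-30\right)\right) = 9 \cdot 360 = 3240$)
$J{\left(D \right)} = - 3 D$ ($J{\left(D \right)} = \left(-3 + \left(D - D\right)\right) D = \left(-3 + 0\right) D = - 3 D$)
$48 J{\left(E{\left(6 \right)} \right)} + T = 48 \left(- 3 \cdot 2 \cdot 6 \left(2 + 6\right)\right) + 3240 = 48 \left(- 3 \cdot 2 \cdot 6 \cdot 8\right) + 3240 = 48 \left(\left(-3\right) 96\right) + 3240 = 48 \left(-288\right) + 3240 = -13824 + 3240 = -10584$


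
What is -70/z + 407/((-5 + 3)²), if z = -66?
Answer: 13571/132 ≈ 102.81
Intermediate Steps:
-70/z + 407/((-5 + 3)²) = -70/(-66) + 407/((-5 + 3)²) = -70*(-1/66) + 407/((-2)²) = 35/33 + 407/4 = 13571/132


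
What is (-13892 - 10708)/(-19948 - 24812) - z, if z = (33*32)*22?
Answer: -8665331/373 ≈ -23231.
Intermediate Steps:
z = 23232 (z = 1056*22 = 23232)
(-13892 - 10708)/(-19948 - 24812) - z = (-13892 - 10708)/(-19948 - 24812) - 1*23232 = -24600/(-44760) - 23232 = -24600*(-1/44760) - 23232 = 205/373 - 23232 = -8665331/373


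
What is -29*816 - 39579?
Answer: -63243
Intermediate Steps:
-29*816 - 39579 = -23664 - 39579 = -63243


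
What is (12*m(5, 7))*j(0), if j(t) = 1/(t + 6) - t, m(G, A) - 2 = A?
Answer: 18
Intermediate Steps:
m(G, A) = 2 + A
j(t) = 1/(6 + t) - t
(12*m(5, 7))*j(0) = (12*(2 + 7))*((1 - 1*0**2 - 6*0)/(6 + 0)) = (12*9)*((1 - 1*0 + 0)/6) = 108*((1 + 0 + 0)/6) = 108*((1/6)*1) = 108*(1/6) = 18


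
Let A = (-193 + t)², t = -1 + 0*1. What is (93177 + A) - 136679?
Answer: -5866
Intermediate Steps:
t = -1 (t = -1 + 0 = -1)
A = 37636 (A = (-193 - 1)² = (-194)² = 37636)
(93177 + A) - 136679 = (93177 + 37636) - 136679 = 130813 - 136679 = -5866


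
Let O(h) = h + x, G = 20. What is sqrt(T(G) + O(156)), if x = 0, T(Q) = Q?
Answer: 4*sqrt(11) ≈ 13.266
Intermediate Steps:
O(h) = h (O(h) = h + 0 = h)
sqrt(T(G) + O(156)) = sqrt(20 + 156) = sqrt(176) = 4*sqrt(11)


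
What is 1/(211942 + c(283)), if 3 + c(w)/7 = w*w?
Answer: 1/772544 ≈ 1.2944e-6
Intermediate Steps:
c(w) = -21 + 7*w**2 (c(w) = -21 + 7*(w*w) = -21 + 7*w**2)
1/(211942 + c(283)) = 1/(211942 + (-21 + 7*283**2)) = 1/(211942 + (-21 + 7*80089)) = 1/(211942 + (-21 + 560623)) = 1/(211942 + 560602) = 1/772544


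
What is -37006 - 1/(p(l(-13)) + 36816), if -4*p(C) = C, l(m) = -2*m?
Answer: -2724344716/73619 ≈ -37006.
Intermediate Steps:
p(C) = -C/4
-37006 - 1/(p(l(-13)) + 36816) = -37006 - 1/(-(-1)*(-13)/2 + 36816) = -37006 - 1/(-¼*26 + 36816) = -37006 - 1/(-13/2 + 36816) = -37006 - 1/73619/2 = -37006 - 1*2/73619 = -37006 - 2/73619 = -2724344716/73619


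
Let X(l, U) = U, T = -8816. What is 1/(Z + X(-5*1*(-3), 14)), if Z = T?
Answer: -1/8802 ≈ -0.00011361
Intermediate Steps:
Z = -8816
1/(Z + X(-5*1*(-3), 14)) = 1/(-8816 + 14) = 1/(-8802) = -1/8802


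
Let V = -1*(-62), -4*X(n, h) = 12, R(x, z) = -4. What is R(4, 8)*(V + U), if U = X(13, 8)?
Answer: -236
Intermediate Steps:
X(n, h) = -3 (X(n, h) = -¼*12 = -3)
U = -3
V = 62
R(4, 8)*(V + U) = -4*(62 - 3) = -4*59 = -236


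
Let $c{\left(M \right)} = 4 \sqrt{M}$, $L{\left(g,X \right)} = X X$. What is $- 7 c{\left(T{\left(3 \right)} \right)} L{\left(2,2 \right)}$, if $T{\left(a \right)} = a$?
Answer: $- 112 \sqrt{3} \approx -193.99$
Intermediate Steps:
$L{\left(g,X \right)} = X^{2}$
$- 7 c{\left(T{\left(3 \right)} \right)} L{\left(2,2 \right)} = - 7 \cdot 4 \sqrt{3} \cdot 2^{2} = - 28 \sqrt{3} \cdot 4 = - 112 \sqrt{3}$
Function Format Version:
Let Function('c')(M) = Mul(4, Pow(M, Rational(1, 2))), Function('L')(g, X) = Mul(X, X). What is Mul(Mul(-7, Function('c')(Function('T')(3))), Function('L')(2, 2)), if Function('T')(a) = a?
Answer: Mul(-112, Pow(3, Rational(1, 2))) ≈ -193.99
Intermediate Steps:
Function('L')(g, X) = Pow(X, 2)
Mul(Mul(-7, Function('c')(Function('T')(3))), Function('L')(2, 2)) = Mul(Mul(-7, Mul(4, Pow(3, Rational(1, 2)))), Pow(2, 2)) = Mul(Mul(-28, Pow(3, Rational(1, 2))), 4) = Mul(-112, Pow(3, Rational(1, 2)))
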